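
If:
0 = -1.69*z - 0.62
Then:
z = -0.37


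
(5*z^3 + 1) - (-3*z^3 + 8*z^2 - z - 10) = 8*z^3 - 8*z^2 + z + 11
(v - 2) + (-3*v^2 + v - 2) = -3*v^2 + 2*v - 4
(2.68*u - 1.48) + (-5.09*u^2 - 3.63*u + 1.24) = -5.09*u^2 - 0.95*u - 0.24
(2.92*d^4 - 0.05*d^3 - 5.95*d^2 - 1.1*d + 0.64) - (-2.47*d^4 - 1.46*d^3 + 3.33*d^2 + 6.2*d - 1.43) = 5.39*d^4 + 1.41*d^3 - 9.28*d^2 - 7.3*d + 2.07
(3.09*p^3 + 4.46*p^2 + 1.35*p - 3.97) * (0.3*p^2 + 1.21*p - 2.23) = 0.927*p^5 + 5.0769*p^4 - 1.0891*p^3 - 9.5033*p^2 - 7.8142*p + 8.8531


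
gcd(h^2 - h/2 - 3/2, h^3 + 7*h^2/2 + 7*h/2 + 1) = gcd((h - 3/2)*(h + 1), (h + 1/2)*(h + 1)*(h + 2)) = h + 1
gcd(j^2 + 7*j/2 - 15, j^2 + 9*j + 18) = j + 6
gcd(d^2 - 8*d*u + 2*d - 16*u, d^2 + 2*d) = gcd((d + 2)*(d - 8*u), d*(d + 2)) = d + 2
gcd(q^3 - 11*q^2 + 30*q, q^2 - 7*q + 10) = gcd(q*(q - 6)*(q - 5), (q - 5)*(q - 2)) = q - 5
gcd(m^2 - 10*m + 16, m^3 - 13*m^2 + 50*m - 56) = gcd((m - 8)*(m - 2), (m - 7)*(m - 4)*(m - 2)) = m - 2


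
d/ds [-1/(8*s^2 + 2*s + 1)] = 2*(8*s + 1)/(8*s^2 + 2*s + 1)^2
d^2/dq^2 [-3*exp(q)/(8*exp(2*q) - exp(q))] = (-192*exp(q) - 24)*exp(q)/(512*exp(3*q) - 192*exp(2*q) + 24*exp(q) - 1)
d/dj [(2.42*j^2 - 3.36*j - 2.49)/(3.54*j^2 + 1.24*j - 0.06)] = (14.8952*j^2 + 17.3388*j + 3.2892)/(12.5316*j^4 + 8.7792*j^3 + 1.1128*j^2 - 0.1488*j + 0.0036)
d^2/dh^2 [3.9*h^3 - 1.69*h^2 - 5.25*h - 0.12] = 23.4*h - 3.38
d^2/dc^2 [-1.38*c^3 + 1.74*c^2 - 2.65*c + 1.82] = 3.48 - 8.28*c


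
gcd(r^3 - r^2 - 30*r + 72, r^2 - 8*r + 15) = r - 3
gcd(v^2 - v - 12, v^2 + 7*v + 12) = v + 3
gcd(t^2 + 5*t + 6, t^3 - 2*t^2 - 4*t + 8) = t + 2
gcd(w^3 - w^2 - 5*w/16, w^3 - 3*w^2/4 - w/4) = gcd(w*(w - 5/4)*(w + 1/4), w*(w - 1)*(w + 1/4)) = w^2 + w/4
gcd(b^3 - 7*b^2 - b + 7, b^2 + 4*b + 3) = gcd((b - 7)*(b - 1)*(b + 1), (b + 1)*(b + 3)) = b + 1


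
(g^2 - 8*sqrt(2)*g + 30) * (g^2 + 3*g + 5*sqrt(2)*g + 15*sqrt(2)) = g^4 - 3*sqrt(2)*g^3 + 3*g^3 - 50*g^2 - 9*sqrt(2)*g^2 - 150*g + 150*sqrt(2)*g + 450*sqrt(2)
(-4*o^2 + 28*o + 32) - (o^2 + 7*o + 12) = -5*o^2 + 21*o + 20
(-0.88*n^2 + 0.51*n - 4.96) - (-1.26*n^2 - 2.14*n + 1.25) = 0.38*n^2 + 2.65*n - 6.21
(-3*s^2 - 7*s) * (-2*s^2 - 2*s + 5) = 6*s^4 + 20*s^3 - s^2 - 35*s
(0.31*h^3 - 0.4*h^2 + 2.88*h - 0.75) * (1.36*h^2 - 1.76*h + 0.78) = 0.4216*h^5 - 1.0896*h^4 + 4.8626*h^3 - 6.4008*h^2 + 3.5664*h - 0.585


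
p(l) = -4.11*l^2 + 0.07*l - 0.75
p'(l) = 0.07 - 8.22*l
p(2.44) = -25.05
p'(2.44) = -19.99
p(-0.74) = -3.05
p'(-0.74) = 6.15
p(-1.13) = -6.08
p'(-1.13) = 9.36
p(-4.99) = -103.44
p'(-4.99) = 41.09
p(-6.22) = -160.19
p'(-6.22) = 51.20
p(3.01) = -37.78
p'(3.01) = -24.67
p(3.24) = -43.67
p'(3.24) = -26.56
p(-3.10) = -40.46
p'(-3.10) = 25.55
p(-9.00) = -334.29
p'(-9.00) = 74.05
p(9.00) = -333.03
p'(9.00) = -73.91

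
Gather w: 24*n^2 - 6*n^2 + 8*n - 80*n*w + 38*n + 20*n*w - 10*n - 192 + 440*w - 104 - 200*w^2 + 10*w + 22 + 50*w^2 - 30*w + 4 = 18*n^2 + 36*n - 150*w^2 + w*(420 - 60*n) - 270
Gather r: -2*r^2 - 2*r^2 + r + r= -4*r^2 + 2*r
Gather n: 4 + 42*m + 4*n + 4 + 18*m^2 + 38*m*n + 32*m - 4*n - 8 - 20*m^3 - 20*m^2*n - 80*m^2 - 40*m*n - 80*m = -20*m^3 - 62*m^2 - 6*m + n*(-20*m^2 - 2*m)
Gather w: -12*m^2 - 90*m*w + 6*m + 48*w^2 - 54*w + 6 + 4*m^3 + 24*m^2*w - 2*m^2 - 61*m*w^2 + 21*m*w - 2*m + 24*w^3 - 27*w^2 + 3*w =4*m^3 - 14*m^2 + 4*m + 24*w^3 + w^2*(21 - 61*m) + w*(24*m^2 - 69*m - 51) + 6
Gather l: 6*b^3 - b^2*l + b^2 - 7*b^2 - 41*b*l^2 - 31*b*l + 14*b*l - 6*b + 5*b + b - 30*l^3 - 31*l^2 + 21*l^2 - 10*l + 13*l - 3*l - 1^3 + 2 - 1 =6*b^3 - 6*b^2 - 30*l^3 + l^2*(-41*b - 10) + l*(-b^2 - 17*b)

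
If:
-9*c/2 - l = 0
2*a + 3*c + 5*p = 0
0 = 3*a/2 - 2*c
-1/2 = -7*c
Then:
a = 2/21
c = 1/14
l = -9/28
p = -17/210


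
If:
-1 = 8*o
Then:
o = -1/8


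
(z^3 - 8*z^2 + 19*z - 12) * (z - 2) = z^4 - 10*z^3 + 35*z^2 - 50*z + 24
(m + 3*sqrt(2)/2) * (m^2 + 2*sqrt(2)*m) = m^3 + 7*sqrt(2)*m^2/2 + 6*m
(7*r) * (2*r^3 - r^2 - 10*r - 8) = 14*r^4 - 7*r^3 - 70*r^2 - 56*r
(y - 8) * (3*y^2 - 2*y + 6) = 3*y^3 - 26*y^2 + 22*y - 48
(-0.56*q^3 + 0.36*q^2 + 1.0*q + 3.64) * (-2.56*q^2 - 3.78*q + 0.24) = 1.4336*q^5 + 1.1952*q^4 - 4.0552*q^3 - 13.012*q^2 - 13.5192*q + 0.8736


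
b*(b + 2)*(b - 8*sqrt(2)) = b^3 - 8*sqrt(2)*b^2 + 2*b^2 - 16*sqrt(2)*b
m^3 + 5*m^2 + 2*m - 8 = (m - 1)*(m + 2)*(m + 4)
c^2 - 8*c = c*(c - 8)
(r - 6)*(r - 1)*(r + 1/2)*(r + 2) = r^4 - 9*r^3/2 - 21*r^2/2 + 8*r + 6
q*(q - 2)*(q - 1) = q^3 - 3*q^2 + 2*q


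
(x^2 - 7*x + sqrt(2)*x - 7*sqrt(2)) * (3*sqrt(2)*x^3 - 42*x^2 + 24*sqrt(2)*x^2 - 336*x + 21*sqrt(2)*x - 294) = 3*sqrt(2)*x^5 - 36*x^4 + 3*sqrt(2)*x^4 - 189*sqrt(2)*x^3 - 36*x^3 - 189*sqrt(2)*x^2 + 1764*x^2 + 1764*x + 2058*sqrt(2)*x + 2058*sqrt(2)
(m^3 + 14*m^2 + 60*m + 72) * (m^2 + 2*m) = m^5 + 16*m^4 + 88*m^3 + 192*m^2 + 144*m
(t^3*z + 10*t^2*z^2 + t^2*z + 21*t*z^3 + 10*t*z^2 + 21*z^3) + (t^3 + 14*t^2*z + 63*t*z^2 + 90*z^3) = t^3*z + t^3 + 10*t^2*z^2 + 15*t^2*z + 21*t*z^3 + 73*t*z^2 + 111*z^3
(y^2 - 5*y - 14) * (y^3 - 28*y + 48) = y^5 - 5*y^4 - 42*y^3 + 188*y^2 + 152*y - 672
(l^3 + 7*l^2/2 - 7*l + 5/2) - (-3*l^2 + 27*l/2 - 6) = l^3 + 13*l^2/2 - 41*l/2 + 17/2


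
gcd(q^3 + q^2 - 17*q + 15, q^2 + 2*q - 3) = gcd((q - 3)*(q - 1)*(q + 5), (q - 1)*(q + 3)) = q - 1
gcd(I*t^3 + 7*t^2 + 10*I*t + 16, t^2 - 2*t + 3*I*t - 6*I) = 1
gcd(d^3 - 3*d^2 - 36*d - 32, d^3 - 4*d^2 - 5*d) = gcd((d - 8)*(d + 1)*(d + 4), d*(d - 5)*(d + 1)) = d + 1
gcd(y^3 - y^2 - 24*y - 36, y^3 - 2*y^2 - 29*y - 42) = y^2 + 5*y + 6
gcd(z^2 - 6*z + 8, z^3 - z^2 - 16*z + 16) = z - 4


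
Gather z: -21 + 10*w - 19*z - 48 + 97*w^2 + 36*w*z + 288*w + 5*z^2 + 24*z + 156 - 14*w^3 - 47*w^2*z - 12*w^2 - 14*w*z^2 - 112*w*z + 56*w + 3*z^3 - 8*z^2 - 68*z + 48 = -14*w^3 + 85*w^2 + 354*w + 3*z^3 + z^2*(-14*w - 3) + z*(-47*w^2 - 76*w - 63) + 135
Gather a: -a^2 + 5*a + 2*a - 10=-a^2 + 7*a - 10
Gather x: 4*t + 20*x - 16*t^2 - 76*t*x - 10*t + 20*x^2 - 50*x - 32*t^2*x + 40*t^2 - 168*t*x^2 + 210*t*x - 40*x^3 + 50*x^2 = 24*t^2 - 6*t - 40*x^3 + x^2*(70 - 168*t) + x*(-32*t^2 + 134*t - 30)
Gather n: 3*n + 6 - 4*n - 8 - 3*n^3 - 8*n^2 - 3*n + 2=-3*n^3 - 8*n^2 - 4*n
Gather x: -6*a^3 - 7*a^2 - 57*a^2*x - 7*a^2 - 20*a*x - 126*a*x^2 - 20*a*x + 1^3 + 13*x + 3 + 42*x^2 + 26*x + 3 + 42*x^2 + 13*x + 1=-6*a^3 - 14*a^2 + x^2*(84 - 126*a) + x*(-57*a^2 - 40*a + 52) + 8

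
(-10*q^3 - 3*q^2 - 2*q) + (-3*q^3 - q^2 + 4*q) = -13*q^3 - 4*q^2 + 2*q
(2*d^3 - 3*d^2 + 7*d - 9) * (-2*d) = -4*d^4 + 6*d^3 - 14*d^2 + 18*d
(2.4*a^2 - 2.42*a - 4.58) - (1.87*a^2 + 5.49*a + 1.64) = 0.53*a^2 - 7.91*a - 6.22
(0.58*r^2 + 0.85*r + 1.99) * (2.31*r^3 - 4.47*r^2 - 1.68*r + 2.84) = 1.3398*r^5 - 0.6291*r^4 - 0.177*r^3 - 8.6761*r^2 - 0.9292*r + 5.6516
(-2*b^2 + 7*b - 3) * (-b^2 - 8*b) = 2*b^4 + 9*b^3 - 53*b^2 + 24*b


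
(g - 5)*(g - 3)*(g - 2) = g^3 - 10*g^2 + 31*g - 30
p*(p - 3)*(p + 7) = p^3 + 4*p^2 - 21*p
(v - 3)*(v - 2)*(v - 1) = v^3 - 6*v^2 + 11*v - 6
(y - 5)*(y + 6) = y^2 + y - 30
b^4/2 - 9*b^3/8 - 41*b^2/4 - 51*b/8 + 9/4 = (b/2 + 1/2)*(b - 6)*(b - 1/4)*(b + 3)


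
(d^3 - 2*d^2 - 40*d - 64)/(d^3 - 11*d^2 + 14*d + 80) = (d + 4)/(d - 5)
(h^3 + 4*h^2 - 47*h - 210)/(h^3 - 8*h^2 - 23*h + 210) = (h + 6)/(h - 6)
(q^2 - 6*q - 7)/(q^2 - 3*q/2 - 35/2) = 2*(-q^2 + 6*q + 7)/(-2*q^2 + 3*q + 35)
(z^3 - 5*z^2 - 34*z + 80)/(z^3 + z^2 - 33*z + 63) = (z^3 - 5*z^2 - 34*z + 80)/(z^3 + z^2 - 33*z + 63)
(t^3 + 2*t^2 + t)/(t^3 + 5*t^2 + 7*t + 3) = t/(t + 3)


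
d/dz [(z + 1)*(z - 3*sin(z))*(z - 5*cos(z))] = (z + 1)*(z - 3*sin(z))*(5*sin(z) + 1) - (z + 1)*(z - 5*cos(z))*(3*cos(z) - 1) + (z - 3*sin(z))*(z - 5*cos(z))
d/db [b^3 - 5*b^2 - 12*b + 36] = 3*b^2 - 10*b - 12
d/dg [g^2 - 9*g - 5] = 2*g - 9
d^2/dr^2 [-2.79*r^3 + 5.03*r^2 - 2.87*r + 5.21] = 10.06 - 16.74*r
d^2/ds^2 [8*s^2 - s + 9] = 16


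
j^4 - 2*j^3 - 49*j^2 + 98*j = j*(j - 7)*(j - 2)*(j + 7)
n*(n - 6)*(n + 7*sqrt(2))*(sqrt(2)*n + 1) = sqrt(2)*n^4 - 6*sqrt(2)*n^3 + 15*n^3 - 90*n^2 + 7*sqrt(2)*n^2 - 42*sqrt(2)*n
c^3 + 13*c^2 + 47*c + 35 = (c + 1)*(c + 5)*(c + 7)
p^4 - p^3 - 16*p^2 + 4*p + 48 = (p - 4)*(p - 2)*(p + 2)*(p + 3)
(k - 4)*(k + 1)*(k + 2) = k^3 - k^2 - 10*k - 8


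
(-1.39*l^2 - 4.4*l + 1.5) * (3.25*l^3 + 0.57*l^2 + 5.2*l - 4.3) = -4.5175*l^5 - 15.0923*l^4 - 4.861*l^3 - 16.048*l^2 + 26.72*l - 6.45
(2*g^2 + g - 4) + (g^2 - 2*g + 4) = 3*g^2 - g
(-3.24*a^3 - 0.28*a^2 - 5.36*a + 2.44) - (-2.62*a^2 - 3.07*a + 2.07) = -3.24*a^3 + 2.34*a^2 - 2.29*a + 0.37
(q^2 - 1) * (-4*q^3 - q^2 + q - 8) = -4*q^5 - q^4 + 5*q^3 - 7*q^2 - q + 8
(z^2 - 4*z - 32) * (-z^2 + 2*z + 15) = -z^4 + 6*z^3 + 39*z^2 - 124*z - 480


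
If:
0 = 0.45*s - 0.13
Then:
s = 0.29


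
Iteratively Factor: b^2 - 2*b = (b - 2)*(b)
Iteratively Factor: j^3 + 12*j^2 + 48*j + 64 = (j + 4)*(j^2 + 8*j + 16) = (j + 4)^2*(j + 4)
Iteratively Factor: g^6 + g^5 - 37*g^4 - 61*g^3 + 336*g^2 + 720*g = (g + 3)*(g^5 - 2*g^4 - 31*g^3 + 32*g^2 + 240*g) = (g - 5)*(g + 3)*(g^4 + 3*g^3 - 16*g^2 - 48*g) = (g - 5)*(g + 3)^2*(g^3 - 16*g) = (g - 5)*(g + 3)^2*(g + 4)*(g^2 - 4*g) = (g - 5)*(g - 4)*(g + 3)^2*(g + 4)*(g)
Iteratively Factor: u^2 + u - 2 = (u - 1)*(u + 2)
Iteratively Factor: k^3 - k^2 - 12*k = (k)*(k^2 - k - 12) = k*(k - 4)*(k + 3)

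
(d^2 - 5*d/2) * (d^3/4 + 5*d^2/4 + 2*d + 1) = d^5/4 + 5*d^4/8 - 9*d^3/8 - 4*d^2 - 5*d/2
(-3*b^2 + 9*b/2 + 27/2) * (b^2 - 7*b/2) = -3*b^4 + 15*b^3 - 9*b^2/4 - 189*b/4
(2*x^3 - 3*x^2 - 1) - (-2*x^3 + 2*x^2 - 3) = 4*x^3 - 5*x^2 + 2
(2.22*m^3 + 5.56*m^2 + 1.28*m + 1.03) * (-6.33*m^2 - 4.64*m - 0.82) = -14.0526*m^5 - 45.4956*m^4 - 35.7212*m^3 - 17.0183*m^2 - 5.8288*m - 0.8446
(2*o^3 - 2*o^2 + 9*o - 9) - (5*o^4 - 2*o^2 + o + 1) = -5*o^4 + 2*o^3 + 8*o - 10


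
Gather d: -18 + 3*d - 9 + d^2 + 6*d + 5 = d^2 + 9*d - 22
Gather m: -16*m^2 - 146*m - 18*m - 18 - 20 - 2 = -16*m^2 - 164*m - 40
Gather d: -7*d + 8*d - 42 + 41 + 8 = d + 7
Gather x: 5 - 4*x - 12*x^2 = -12*x^2 - 4*x + 5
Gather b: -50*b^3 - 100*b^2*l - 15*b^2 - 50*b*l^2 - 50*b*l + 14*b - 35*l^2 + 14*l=-50*b^3 + b^2*(-100*l - 15) + b*(-50*l^2 - 50*l + 14) - 35*l^2 + 14*l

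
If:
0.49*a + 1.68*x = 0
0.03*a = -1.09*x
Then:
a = 0.00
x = 0.00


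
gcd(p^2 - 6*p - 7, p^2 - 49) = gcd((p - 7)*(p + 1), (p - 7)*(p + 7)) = p - 7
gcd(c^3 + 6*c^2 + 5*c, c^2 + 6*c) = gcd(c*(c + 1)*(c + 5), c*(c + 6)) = c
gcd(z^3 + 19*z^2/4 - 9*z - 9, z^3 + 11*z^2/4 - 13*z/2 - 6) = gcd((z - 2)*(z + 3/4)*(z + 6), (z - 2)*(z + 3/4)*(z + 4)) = z^2 - 5*z/4 - 3/2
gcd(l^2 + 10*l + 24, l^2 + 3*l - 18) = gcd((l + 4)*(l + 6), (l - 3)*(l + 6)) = l + 6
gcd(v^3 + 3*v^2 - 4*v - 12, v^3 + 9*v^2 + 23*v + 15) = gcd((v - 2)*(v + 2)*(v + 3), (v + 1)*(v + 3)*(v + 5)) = v + 3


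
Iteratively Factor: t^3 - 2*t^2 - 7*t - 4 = (t + 1)*(t^2 - 3*t - 4) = (t - 4)*(t + 1)*(t + 1)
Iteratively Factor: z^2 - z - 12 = (z - 4)*(z + 3)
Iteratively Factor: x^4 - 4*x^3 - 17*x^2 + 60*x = (x - 5)*(x^3 + x^2 - 12*x) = x*(x - 5)*(x^2 + x - 12) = x*(x - 5)*(x + 4)*(x - 3)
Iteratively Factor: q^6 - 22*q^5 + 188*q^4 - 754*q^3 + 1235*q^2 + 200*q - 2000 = (q + 1)*(q^5 - 23*q^4 + 211*q^3 - 965*q^2 + 2200*q - 2000) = (q - 5)*(q + 1)*(q^4 - 18*q^3 + 121*q^2 - 360*q + 400) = (q - 5)*(q - 4)*(q + 1)*(q^3 - 14*q^2 + 65*q - 100) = (q - 5)^2*(q - 4)*(q + 1)*(q^2 - 9*q + 20) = (q - 5)^3*(q - 4)*(q + 1)*(q - 4)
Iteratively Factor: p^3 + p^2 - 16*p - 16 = (p + 1)*(p^2 - 16) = (p - 4)*(p + 1)*(p + 4)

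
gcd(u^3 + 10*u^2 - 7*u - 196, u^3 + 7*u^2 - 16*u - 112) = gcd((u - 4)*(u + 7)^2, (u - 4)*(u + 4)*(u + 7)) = u^2 + 3*u - 28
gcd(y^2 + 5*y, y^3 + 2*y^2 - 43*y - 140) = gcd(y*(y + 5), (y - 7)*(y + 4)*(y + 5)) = y + 5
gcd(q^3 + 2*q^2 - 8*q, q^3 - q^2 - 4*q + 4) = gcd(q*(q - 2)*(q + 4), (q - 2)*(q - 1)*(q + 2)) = q - 2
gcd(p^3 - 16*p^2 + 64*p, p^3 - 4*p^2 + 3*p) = p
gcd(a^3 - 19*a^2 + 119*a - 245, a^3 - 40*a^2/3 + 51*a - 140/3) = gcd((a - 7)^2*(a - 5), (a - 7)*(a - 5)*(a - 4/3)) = a^2 - 12*a + 35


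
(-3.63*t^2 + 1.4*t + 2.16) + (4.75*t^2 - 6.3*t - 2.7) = 1.12*t^2 - 4.9*t - 0.54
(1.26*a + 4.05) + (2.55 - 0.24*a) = 1.02*a + 6.6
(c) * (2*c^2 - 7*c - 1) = 2*c^3 - 7*c^2 - c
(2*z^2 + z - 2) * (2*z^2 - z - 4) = 4*z^4 - 13*z^2 - 2*z + 8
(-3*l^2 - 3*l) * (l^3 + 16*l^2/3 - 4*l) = -3*l^5 - 19*l^4 - 4*l^3 + 12*l^2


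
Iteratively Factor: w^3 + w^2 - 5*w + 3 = (w + 3)*(w^2 - 2*w + 1) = (w - 1)*(w + 3)*(w - 1)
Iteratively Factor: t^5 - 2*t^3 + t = (t - 1)*(t^4 + t^3 - t^2 - t) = t*(t - 1)*(t^3 + t^2 - t - 1) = t*(t - 1)*(t + 1)*(t^2 - 1) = t*(t - 1)*(t + 1)^2*(t - 1)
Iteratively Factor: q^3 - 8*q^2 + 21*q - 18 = (q - 2)*(q^2 - 6*q + 9) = (q - 3)*(q - 2)*(q - 3)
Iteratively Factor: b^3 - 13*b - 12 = (b - 4)*(b^2 + 4*b + 3) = (b - 4)*(b + 3)*(b + 1)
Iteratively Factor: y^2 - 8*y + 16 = (y - 4)*(y - 4)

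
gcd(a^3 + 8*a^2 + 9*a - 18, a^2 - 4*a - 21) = a + 3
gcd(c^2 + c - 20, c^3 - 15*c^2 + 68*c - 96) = c - 4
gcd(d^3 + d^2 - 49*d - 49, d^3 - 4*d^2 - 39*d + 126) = d - 7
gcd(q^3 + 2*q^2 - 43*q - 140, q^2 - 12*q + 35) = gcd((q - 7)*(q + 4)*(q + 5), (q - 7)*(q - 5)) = q - 7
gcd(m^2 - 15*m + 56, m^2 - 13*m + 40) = m - 8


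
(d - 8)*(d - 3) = d^2 - 11*d + 24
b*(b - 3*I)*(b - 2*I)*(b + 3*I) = b^4 - 2*I*b^3 + 9*b^2 - 18*I*b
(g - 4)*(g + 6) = g^2 + 2*g - 24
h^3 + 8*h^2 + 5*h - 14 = (h - 1)*(h + 2)*(h + 7)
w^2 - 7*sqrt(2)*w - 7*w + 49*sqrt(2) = (w - 7)*(w - 7*sqrt(2))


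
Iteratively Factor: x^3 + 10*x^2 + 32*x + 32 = (x + 4)*(x^2 + 6*x + 8) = (x + 4)^2*(x + 2)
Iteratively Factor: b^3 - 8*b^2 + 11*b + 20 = (b - 5)*(b^2 - 3*b - 4) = (b - 5)*(b - 4)*(b + 1)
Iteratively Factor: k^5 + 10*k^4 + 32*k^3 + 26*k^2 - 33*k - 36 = (k + 1)*(k^4 + 9*k^3 + 23*k^2 + 3*k - 36) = (k + 1)*(k + 3)*(k^3 + 6*k^2 + 5*k - 12) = (k - 1)*(k + 1)*(k + 3)*(k^2 + 7*k + 12) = (k - 1)*(k + 1)*(k + 3)^2*(k + 4)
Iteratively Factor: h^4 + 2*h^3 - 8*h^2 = (h)*(h^3 + 2*h^2 - 8*h) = h*(h - 2)*(h^2 + 4*h) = h^2*(h - 2)*(h + 4)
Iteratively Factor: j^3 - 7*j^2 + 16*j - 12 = (j - 3)*(j^2 - 4*j + 4) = (j - 3)*(j - 2)*(j - 2)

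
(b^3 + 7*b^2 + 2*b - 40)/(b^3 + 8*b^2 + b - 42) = (b^2 + 9*b + 20)/(b^2 + 10*b + 21)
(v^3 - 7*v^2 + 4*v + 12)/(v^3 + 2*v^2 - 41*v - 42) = (v - 2)/(v + 7)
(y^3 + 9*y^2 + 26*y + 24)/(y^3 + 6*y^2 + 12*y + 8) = (y^2 + 7*y + 12)/(y^2 + 4*y + 4)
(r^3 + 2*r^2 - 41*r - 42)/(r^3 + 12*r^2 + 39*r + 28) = (r - 6)/(r + 4)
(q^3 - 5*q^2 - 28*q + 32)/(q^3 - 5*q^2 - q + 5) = (q^2 - 4*q - 32)/(q^2 - 4*q - 5)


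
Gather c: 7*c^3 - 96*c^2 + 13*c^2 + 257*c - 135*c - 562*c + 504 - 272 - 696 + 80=7*c^3 - 83*c^2 - 440*c - 384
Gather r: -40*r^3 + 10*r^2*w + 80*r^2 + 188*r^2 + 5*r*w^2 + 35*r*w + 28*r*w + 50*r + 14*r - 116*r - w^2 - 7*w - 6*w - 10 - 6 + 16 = -40*r^3 + r^2*(10*w + 268) + r*(5*w^2 + 63*w - 52) - w^2 - 13*w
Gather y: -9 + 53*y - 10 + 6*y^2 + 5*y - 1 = 6*y^2 + 58*y - 20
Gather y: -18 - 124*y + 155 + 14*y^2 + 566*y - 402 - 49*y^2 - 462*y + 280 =-35*y^2 - 20*y + 15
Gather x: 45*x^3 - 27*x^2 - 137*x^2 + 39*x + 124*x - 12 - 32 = 45*x^3 - 164*x^2 + 163*x - 44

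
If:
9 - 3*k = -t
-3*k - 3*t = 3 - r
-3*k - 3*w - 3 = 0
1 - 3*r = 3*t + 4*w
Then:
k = 104/41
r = 264/41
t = -57/41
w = -145/41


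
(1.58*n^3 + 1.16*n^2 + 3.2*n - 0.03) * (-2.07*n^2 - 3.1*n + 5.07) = -3.2706*n^5 - 7.2992*n^4 - 2.2094*n^3 - 3.9767*n^2 + 16.317*n - 0.1521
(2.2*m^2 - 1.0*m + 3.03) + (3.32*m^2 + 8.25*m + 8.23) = 5.52*m^2 + 7.25*m + 11.26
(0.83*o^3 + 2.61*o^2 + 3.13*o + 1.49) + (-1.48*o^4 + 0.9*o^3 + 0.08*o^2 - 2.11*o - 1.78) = -1.48*o^4 + 1.73*o^3 + 2.69*o^2 + 1.02*o - 0.29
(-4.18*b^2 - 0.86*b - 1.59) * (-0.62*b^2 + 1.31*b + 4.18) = 2.5916*b^4 - 4.9426*b^3 - 17.6132*b^2 - 5.6777*b - 6.6462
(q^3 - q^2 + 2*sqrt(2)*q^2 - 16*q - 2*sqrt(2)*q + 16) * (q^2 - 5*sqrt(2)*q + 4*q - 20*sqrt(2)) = q^5 - 3*sqrt(2)*q^4 + 3*q^4 - 40*q^3 - 9*sqrt(2)*q^3 - 108*q^2 + 92*sqrt(2)*q^2 + 144*q + 240*sqrt(2)*q - 320*sqrt(2)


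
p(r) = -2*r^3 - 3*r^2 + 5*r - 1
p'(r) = -6*r^2 - 6*r + 5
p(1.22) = -3.00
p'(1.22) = -11.25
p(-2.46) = -1.68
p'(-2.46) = -16.55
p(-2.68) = 2.55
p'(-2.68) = -22.01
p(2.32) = -30.52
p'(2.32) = -41.21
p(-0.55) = -4.32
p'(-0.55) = 6.48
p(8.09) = -1215.84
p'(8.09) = -436.23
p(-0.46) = -3.74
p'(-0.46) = 6.49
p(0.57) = 0.50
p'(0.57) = -0.37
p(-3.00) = 11.00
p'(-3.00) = -31.00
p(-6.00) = 293.00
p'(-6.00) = -175.00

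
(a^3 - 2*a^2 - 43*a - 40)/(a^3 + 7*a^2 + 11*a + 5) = (a - 8)/(a + 1)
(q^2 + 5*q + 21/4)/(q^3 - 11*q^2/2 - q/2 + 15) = (q + 7/2)/(q^2 - 7*q + 10)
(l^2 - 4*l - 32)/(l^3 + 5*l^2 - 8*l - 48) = (l - 8)/(l^2 + l - 12)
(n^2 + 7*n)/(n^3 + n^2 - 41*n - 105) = n*(n + 7)/(n^3 + n^2 - 41*n - 105)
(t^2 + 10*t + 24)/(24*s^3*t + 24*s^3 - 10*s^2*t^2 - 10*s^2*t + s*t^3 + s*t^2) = (t^2 + 10*t + 24)/(s*(24*s^2*t + 24*s^2 - 10*s*t^2 - 10*s*t + t^3 + t^2))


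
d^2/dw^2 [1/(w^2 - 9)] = 6*(w^2 + 3)/(w^2 - 9)^3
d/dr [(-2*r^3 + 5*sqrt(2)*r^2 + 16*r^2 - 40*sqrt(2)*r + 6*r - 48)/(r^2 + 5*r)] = (-2*r^4 - 20*r^3 + 74*r^2 + 65*sqrt(2)*r^2 + 96*r + 240)/(r^2*(r^2 + 10*r + 25))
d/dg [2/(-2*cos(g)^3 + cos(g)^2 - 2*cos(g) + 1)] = 4*(-3*cos(g)^2 + cos(g) - 1)*sin(g)/((sin(g)^2 - 2)^2*(2*cos(g) - 1)^2)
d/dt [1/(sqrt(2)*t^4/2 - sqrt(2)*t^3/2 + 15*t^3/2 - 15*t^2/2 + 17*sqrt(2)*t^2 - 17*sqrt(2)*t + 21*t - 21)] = 2*(-4*sqrt(2)*t^3 - 45*t^2 + 3*sqrt(2)*t^2 - 68*sqrt(2)*t + 30*t - 42 + 34*sqrt(2))/(sqrt(2)*t^4 - sqrt(2)*t^3 + 15*t^3 - 15*t^2 + 34*sqrt(2)*t^2 - 34*sqrt(2)*t + 42*t - 42)^2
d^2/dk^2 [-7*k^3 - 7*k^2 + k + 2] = -42*k - 14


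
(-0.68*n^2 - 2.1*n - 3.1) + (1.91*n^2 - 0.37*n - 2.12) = 1.23*n^2 - 2.47*n - 5.22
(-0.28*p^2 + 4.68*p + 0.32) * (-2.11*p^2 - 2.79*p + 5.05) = 0.5908*p^4 - 9.0936*p^3 - 15.1464*p^2 + 22.7412*p + 1.616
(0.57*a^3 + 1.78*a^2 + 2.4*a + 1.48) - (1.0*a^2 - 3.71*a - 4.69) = 0.57*a^3 + 0.78*a^2 + 6.11*a + 6.17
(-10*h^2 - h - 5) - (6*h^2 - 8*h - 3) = -16*h^2 + 7*h - 2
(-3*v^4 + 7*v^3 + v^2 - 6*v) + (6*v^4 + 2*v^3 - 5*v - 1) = 3*v^4 + 9*v^3 + v^2 - 11*v - 1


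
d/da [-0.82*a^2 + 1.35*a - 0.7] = 1.35 - 1.64*a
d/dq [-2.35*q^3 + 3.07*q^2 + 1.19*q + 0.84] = -7.05*q^2 + 6.14*q + 1.19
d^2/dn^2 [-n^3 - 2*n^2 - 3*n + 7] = -6*n - 4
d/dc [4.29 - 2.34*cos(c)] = 2.34*sin(c)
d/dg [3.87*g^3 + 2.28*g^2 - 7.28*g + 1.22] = 11.61*g^2 + 4.56*g - 7.28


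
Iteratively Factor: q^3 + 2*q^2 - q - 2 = (q + 2)*(q^2 - 1) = (q - 1)*(q + 2)*(q + 1)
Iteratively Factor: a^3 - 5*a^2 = (a)*(a^2 - 5*a) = a*(a - 5)*(a)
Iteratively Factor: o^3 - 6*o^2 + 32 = (o - 4)*(o^2 - 2*o - 8) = (o - 4)^2*(o + 2)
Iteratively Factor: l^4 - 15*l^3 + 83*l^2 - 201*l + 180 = (l - 3)*(l^3 - 12*l^2 + 47*l - 60) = (l - 4)*(l - 3)*(l^2 - 8*l + 15) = (l - 5)*(l - 4)*(l - 3)*(l - 3)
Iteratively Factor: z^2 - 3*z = (z)*(z - 3)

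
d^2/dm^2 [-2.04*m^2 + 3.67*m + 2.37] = -4.08000000000000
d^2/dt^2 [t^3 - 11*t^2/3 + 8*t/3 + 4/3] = 6*t - 22/3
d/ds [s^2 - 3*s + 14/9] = 2*s - 3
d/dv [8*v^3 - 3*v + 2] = 24*v^2 - 3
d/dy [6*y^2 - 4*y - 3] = 12*y - 4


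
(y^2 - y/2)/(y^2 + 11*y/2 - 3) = y/(y + 6)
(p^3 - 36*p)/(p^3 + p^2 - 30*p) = (p - 6)/(p - 5)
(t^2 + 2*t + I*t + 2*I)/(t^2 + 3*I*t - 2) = (t + 2)/(t + 2*I)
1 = 1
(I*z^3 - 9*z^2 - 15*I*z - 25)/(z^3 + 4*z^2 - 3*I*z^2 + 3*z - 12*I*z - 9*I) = (I*z^3 - 9*z^2 - 15*I*z - 25)/(z^3 + z^2*(4 - 3*I) + z*(3 - 12*I) - 9*I)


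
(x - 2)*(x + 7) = x^2 + 5*x - 14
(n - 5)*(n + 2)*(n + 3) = n^3 - 19*n - 30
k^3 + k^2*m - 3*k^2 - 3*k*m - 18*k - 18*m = (k - 6)*(k + 3)*(k + m)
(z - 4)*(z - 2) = z^2 - 6*z + 8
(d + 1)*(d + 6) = d^2 + 7*d + 6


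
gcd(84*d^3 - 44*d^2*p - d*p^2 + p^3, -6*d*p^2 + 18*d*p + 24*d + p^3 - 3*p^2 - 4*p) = -6*d + p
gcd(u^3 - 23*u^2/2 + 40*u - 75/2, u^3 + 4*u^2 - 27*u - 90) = u - 5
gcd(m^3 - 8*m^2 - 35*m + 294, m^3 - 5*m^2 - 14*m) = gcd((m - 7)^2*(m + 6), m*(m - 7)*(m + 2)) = m - 7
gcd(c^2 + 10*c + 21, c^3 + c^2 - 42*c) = c + 7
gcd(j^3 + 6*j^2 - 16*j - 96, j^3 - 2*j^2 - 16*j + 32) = j^2 - 16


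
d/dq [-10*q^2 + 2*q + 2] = 2 - 20*q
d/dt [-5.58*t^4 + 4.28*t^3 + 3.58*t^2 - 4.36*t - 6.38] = -22.32*t^3 + 12.84*t^2 + 7.16*t - 4.36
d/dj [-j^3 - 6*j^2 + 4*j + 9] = -3*j^2 - 12*j + 4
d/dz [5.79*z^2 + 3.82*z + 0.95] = 11.58*z + 3.82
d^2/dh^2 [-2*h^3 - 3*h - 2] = -12*h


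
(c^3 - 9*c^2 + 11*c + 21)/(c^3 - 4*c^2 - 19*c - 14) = (c - 3)/(c + 2)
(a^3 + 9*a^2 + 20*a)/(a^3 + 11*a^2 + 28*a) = (a + 5)/(a + 7)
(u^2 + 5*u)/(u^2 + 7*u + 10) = u/(u + 2)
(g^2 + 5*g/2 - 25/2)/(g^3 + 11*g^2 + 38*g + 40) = (g - 5/2)/(g^2 + 6*g + 8)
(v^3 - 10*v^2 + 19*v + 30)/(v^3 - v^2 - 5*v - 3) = (v^2 - 11*v + 30)/(v^2 - 2*v - 3)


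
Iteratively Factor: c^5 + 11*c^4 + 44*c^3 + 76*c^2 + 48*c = (c + 2)*(c^4 + 9*c^3 + 26*c^2 + 24*c) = c*(c + 2)*(c^3 + 9*c^2 + 26*c + 24) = c*(c + 2)^2*(c^2 + 7*c + 12) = c*(c + 2)^2*(c + 4)*(c + 3)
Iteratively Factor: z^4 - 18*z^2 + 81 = (z - 3)*(z^3 + 3*z^2 - 9*z - 27) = (z - 3)^2*(z^2 + 6*z + 9) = (z - 3)^2*(z + 3)*(z + 3)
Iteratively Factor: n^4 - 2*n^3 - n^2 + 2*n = (n + 1)*(n^3 - 3*n^2 + 2*n) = (n - 2)*(n + 1)*(n^2 - n) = (n - 2)*(n - 1)*(n + 1)*(n)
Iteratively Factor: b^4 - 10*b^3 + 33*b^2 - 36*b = (b)*(b^3 - 10*b^2 + 33*b - 36) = b*(b - 3)*(b^2 - 7*b + 12) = b*(b - 3)^2*(b - 4)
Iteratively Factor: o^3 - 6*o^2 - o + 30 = (o - 3)*(o^2 - 3*o - 10) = (o - 5)*(o - 3)*(o + 2)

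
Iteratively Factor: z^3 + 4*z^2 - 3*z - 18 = (z + 3)*(z^2 + z - 6) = (z + 3)^2*(z - 2)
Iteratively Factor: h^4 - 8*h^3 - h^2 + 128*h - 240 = (h + 4)*(h^3 - 12*h^2 + 47*h - 60) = (h - 5)*(h + 4)*(h^2 - 7*h + 12) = (h - 5)*(h - 4)*(h + 4)*(h - 3)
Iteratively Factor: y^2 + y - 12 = (y + 4)*(y - 3)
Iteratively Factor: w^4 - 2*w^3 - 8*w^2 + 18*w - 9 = (w - 1)*(w^3 - w^2 - 9*w + 9) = (w - 1)*(w + 3)*(w^2 - 4*w + 3) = (w - 1)^2*(w + 3)*(w - 3)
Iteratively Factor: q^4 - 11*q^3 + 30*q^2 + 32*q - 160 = (q - 4)*(q^3 - 7*q^2 + 2*q + 40) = (q - 4)*(q + 2)*(q^2 - 9*q + 20) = (q - 4)^2*(q + 2)*(q - 5)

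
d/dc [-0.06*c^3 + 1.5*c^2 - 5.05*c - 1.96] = -0.18*c^2 + 3.0*c - 5.05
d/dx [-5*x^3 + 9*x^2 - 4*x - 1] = -15*x^2 + 18*x - 4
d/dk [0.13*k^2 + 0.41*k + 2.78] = 0.26*k + 0.41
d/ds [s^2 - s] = 2*s - 1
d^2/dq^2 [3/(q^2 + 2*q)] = 6*(-q*(q + 2) + 4*(q + 1)^2)/(q^3*(q + 2)^3)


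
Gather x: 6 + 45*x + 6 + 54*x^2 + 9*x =54*x^2 + 54*x + 12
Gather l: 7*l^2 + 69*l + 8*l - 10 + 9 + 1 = 7*l^2 + 77*l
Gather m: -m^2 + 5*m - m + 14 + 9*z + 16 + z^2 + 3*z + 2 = -m^2 + 4*m + z^2 + 12*z + 32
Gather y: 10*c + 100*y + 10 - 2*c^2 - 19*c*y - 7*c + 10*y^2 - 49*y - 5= -2*c^2 + 3*c + 10*y^2 + y*(51 - 19*c) + 5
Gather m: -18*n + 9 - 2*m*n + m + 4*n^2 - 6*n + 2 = m*(1 - 2*n) + 4*n^2 - 24*n + 11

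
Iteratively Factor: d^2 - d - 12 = (d - 4)*(d + 3)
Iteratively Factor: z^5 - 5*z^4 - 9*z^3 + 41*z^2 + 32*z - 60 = (z - 1)*(z^4 - 4*z^3 - 13*z^2 + 28*z + 60) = (z - 1)*(z + 2)*(z^3 - 6*z^2 - z + 30) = (z - 5)*(z - 1)*(z + 2)*(z^2 - z - 6) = (z - 5)*(z - 1)*(z + 2)^2*(z - 3)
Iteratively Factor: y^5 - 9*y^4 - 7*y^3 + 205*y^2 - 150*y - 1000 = (y - 5)*(y^4 - 4*y^3 - 27*y^2 + 70*y + 200) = (y - 5)^2*(y^3 + y^2 - 22*y - 40) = (y - 5)^2*(y + 4)*(y^2 - 3*y - 10) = (y - 5)^3*(y + 4)*(y + 2)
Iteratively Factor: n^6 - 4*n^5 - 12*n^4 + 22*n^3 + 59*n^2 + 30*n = (n + 1)*(n^5 - 5*n^4 - 7*n^3 + 29*n^2 + 30*n) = (n - 3)*(n + 1)*(n^4 - 2*n^3 - 13*n^2 - 10*n) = (n - 3)*(n + 1)*(n + 2)*(n^3 - 4*n^2 - 5*n) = (n - 3)*(n + 1)^2*(n + 2)*(n^2 - 5*n) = n*(n - 3)*(n + 1)^2*(n + 2)*(n - 5)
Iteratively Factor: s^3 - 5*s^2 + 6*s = (s - 3)*(s^2 - 2*s) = s*(s - 3)*(s - 2)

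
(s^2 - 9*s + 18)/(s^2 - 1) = (s^2 - 9*s + 18)/(s^2 - 1)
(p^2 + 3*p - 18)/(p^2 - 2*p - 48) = (p - 3)/(p - 8)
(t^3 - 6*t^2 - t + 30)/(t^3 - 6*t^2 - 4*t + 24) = (t^2 - 8*t + 15)/(t^2 - 8*t + 12)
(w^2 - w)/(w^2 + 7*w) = (w - 1)/(w + 7)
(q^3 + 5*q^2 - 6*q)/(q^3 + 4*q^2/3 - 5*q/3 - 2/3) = 3*q*(q + 6)/(3*q^2 + 7*q + 2)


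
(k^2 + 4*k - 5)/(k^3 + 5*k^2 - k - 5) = 1/(k + 1)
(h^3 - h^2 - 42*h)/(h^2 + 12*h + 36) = h*(h - 7)/(h + 6)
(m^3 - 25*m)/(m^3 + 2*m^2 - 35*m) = (m + 5)/(m + 7)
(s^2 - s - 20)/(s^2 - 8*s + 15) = (s + 4)/(s - 3)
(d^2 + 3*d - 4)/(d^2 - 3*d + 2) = (d + 4)/(d - 2)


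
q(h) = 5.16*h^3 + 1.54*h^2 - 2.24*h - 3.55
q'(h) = 15.48*h^2 + 3.08*h - 2.24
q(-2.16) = -43.53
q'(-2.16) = 63.33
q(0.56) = -3.42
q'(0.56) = 4.34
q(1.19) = 4.66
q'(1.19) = 23.35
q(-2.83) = -101.83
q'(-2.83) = 113.02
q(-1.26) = -8.60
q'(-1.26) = 18.46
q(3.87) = 309.92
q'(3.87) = 241.52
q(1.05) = 1.77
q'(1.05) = 18.06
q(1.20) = 4.90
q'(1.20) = 23.75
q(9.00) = 3862.67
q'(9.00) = 1279.36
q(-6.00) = -1049.23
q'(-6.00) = 536.56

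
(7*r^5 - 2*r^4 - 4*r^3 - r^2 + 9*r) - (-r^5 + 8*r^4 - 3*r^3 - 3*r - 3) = 8*r^5 - 10*r^4 - r^3 - r^2 + 12*r + 3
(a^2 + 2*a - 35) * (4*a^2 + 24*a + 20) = 4*a^4 + 32*a^3 - 72*a^2 - 800*a - 700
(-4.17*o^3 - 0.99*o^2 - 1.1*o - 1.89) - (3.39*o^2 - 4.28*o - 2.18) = -4.17*o^3 - 4.38*o^2 + 3.18*o + 0.29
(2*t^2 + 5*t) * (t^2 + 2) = 2*t^4 + 5*t^3 + 4*t^2 + 10*t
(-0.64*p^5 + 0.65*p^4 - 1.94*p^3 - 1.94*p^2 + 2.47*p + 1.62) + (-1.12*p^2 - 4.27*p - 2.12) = -0.64*p^5 + 0.65*p^4 - 1.94*p^3 - 3.06*p^2 - 1.8*p - 0.5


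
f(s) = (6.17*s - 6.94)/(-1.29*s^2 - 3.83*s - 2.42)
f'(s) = (2.58*s + 3.83)*(6.17*s - 6.94)/(-1.29*s^2 - 3.83*s - 2.42)^2 + 6.17/(-1.29*s^2 - 3.83*s - 2.42) = (7.9593*s^2 - 17.9052*s - 41.5116)/(1.6641*s^4 + 9.8814*s^3 + 20.9125*s^2 + 18.5372*s + 5.8564)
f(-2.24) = 66.22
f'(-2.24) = 392.05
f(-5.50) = 2.01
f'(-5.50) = 0.72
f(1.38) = -0.15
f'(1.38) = -0.49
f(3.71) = -0.46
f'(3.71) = 0.00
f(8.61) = -0.35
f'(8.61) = 0.02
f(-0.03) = 3.09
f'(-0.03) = -7.70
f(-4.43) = 3.18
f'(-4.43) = 1.67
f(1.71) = -0.28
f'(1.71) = -0.30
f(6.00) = -0.42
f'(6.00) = 0.03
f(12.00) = -0.29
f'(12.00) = 0.02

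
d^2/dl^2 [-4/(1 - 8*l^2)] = 64*(24*l^2 + 1)/(8*l^2 - 1)^3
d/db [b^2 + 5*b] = 2*b + 5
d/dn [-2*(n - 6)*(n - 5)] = 22 - 4*n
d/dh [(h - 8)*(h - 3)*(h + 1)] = 3*h^2 - 20*h + 13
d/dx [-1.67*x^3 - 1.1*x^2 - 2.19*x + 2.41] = -5.01*x^2 - 2.2*x - 2.19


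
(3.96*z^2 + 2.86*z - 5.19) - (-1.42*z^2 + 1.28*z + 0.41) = 5.38*z^2 + 1.58*z - 5.6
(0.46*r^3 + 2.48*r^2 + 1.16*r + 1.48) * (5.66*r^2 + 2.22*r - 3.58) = 2.6036*r^5 + 15.058*r^4 + 10.4244*r^3 + 2.0736*r^2 - 0.8672*r - 5.2984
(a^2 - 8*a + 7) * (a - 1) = a^3 - 9*a^2 + 15*a - 7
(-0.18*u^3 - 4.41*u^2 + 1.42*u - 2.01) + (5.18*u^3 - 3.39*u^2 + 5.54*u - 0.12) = 5.0*u^3 - 7.8*u^2 + 6.96*u - 2.13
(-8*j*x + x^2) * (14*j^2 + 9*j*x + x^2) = -112*j^3*x - 58*j^2*x^2 + j*x^3 + x^4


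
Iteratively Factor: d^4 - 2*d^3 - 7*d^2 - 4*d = (d + 1)*(d^3 - 3*d^2 - 4*d) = (d - 4)*(d + 1)*(d^2 + d) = d*(d - 4)*(d + 1)*(d + 1)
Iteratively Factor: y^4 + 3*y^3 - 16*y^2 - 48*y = (y + 3)*(y^3 - 16*y) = (y + 3)*(y + 4)*(y^2 - 4*y) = (y - 4)*(y + 3)*(y + 4)*(y)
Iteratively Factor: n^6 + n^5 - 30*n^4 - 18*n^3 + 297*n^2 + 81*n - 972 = (n - 3)*(n^5 + 4*n^4 - 18*n^3 - 72*n^2 + 81*n + 324) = (n - 3)*(n + 3)*(n^4 + n^3 - 21*n^2 - 9*n + 108) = (n - 3)^2*(n + 3)*(n^3 + 4*n^2 - 9*n - 36) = (n - 3)^3*(n + 3)*(n^2 + 7*n + 12) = (n - 3)^3*(n + 3)^2*(n + 4)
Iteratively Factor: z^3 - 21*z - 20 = (z - 5)*(z^2 + 5*z + 4) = (z - 5)*(z + 1)*(z + 4)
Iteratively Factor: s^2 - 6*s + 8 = (s - 4)*(s - 2)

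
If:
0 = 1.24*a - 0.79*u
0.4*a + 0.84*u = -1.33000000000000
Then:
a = -0.77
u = -1.21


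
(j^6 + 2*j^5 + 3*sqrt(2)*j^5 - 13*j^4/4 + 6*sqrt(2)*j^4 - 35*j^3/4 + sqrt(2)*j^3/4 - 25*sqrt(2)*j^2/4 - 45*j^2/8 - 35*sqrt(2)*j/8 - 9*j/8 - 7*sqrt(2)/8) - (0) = j^6 + 2*j^5 + 3*sqrt(2)*j^5 - 13*j^4/4 + 6*sqrt(2)*j^4 - 35*j^3/4 + sqrt(2)*j^3/4 - 25*sqrt(2)*j^2/4 - 45*j^2/8 - 35*sqrt(2)*j/8 - 9*j/8 - 7*sqrt(2)/8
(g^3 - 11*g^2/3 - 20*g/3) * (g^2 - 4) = g^5 - 11*g^4/3 - 32*g^3/3 + 44*g^2/3 + 80*g/3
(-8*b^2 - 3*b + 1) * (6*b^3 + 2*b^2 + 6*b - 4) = -48*b^5 - 34*b^4 - 48*b^3 + 16*b^2 + 18*b - 4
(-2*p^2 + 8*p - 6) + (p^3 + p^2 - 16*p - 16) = p^3 - p^2 - 8*p - 22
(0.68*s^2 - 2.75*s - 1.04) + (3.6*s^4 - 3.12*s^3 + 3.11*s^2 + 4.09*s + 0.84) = 3.6*s^4 - 3.12*s^3 + 3.79*s^2 + 1.34*s - 0.2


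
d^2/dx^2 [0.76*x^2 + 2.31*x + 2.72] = 1.52000000000000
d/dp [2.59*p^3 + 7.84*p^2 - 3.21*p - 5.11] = 7.77*p^2 + 15.68*p - 3.21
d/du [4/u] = -4/u^2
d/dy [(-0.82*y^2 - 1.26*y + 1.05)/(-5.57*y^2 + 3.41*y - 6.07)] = (-9.8144*y^2 + 21.6518*y + 4.0677)/(31.0249*y^4 - 37.9874*y^3 + 79.2479*y^2 - 41.3974*y + 36.8449)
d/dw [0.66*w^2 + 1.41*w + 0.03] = 1.32*w + 1.41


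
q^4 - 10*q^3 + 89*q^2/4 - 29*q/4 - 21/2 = (q - 7)*(q - 2)*(q - 3/2)*(q + 1/2)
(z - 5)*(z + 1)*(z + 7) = z^3 + 3*z^2 - 33*z - 35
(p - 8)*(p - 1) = p^2 - 9*p + 8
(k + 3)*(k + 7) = k^2 + 10*k + 21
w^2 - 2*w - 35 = (w - 7)*(w + 5)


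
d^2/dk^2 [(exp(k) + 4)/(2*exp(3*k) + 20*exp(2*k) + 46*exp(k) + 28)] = (2*exp(6*k) + 33*exp(5*k) + 224*exp(4*k) + 686*exp(3*k) + 708*exp(2*k) - 223*exp(k) - 546)*exp(k)/(exp(9*k) + 30*exp(8*k) + 369*exp(7*k) + 2422*exp(6*k) + 9327*exp(5*k) + 22002*exp(4*k) + 32075*exp(3*k) + 28098*exp(2*k) + 13524*exp(k) + 2744)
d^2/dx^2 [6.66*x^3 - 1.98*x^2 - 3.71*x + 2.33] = 39.96*x - 3.96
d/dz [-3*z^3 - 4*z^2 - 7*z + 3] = -9*z^2 - 8*z - 7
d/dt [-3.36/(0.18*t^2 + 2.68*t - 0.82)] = (1.2096*t + 9.0048)/(0.18*t^2 + 2.68*t - 0.82)^2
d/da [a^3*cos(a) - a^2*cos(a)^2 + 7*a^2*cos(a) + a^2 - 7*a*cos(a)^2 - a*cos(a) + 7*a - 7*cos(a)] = -a^3*sin(a) - 7*a^2*sin(a) + a^2*sin(2*a) + 3*a^2*cos(a) + a*sin(a) + 7*a*sin(2*a) + 14*a*cos(a) - a*cos(2*a) + a + 7*sin(a) - cos(a) - 7*cos(2*a)/2 + 7/2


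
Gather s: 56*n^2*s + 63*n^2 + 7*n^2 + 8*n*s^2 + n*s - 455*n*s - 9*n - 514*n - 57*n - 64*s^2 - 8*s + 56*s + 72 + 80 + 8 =70*n^2 - 580*n + s^2*(8*n - 64) + s*(56*n^2 - 454*n + 48) + 160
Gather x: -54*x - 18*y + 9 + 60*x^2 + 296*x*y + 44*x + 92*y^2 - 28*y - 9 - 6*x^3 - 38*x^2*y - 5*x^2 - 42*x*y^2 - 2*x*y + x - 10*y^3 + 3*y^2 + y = -6*x^3 + x^2*(55 - 38*y) + x*(-42*y^2 + 294*y - 9) - 10*y^3 + 95*y^2 - 45*y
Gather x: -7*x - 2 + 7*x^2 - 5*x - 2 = 7*x^2 - 12*x - 4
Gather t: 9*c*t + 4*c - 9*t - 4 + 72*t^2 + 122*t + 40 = 4*c + 72*t^2 + t*(9*c + 113) + 36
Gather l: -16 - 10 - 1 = -27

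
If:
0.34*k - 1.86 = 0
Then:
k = 5.47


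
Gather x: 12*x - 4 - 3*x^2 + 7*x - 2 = -3*x^2 + 19*x - 6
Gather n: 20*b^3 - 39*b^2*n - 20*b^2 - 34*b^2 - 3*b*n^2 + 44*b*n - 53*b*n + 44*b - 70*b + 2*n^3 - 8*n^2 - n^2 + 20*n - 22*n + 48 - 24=20*b^3 - 54*b^2 - 26*b + 2*n^3 + n^2*(-3*b - 9) + n*(-39*b^2 - 9*b - 2) + 24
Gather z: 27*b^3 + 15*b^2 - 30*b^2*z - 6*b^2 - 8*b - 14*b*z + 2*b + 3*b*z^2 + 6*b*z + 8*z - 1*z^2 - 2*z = 27*b^3 + 9*b^2 - 6*b + z^2*(3*b - 1) + z*(-30*b^2 - 8*b + 6)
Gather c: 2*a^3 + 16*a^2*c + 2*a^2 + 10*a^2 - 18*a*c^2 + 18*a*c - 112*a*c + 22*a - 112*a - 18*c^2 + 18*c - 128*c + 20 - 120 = 2*a^3 + 12*a^2 - 90*a + c^2*(-18*a - 18) + c*(16*a^2 - 94*a - 110) - 100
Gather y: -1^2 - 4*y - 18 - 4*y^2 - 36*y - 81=-4*y^2 - 40*y - 100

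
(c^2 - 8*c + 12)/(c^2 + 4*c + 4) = (c^2 - 8*c + 12)/(c^2 + 4*c + 4)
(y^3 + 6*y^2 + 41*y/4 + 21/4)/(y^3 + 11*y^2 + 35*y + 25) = (y^2 + 5*y + 21/4)/(y^2 + 10*y + 25)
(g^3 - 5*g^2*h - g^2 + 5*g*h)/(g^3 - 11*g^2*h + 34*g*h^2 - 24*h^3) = g*(g^2 - 5*g*h - g + 5*h)/(g^3 - 11*g^2*h + 34*g*h^2 - 24*h^3)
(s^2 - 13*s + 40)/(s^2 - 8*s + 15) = (s - 8)/(s - 3)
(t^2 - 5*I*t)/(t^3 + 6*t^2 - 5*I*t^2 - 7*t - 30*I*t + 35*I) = t/(t^2 + 6*t - 7)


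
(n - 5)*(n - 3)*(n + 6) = n^3 - 2*n^2 - 33*n + 90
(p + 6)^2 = p^2 + 12*p + 36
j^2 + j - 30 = (j - 5)*(j + 6)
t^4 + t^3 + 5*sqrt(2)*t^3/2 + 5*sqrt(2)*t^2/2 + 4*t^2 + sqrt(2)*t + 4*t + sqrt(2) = (t + sqrt(2)/2)*(t + sqrt(2))*(sqrt(2)*t/2 + 1)*(sqrt(2)*t + sqrt(2))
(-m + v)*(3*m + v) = -3*m^2 + 2*m*v + v^2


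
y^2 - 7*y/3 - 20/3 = (y - 4)*(y + 5/3)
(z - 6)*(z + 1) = z^2 - 5*z - 6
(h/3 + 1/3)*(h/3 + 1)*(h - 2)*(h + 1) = h^4/9 + h^3/3 - h^2/3 - 11*h/9 - 2/3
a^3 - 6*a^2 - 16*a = a*(a - 8)*(a + 2)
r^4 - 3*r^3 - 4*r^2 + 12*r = r*(r - 3)*(r - 2)*(r + 2)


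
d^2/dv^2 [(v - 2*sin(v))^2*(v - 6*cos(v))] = 6*(v - 2*sin(v))^2*cos(v) + 4*(v - 2*sin(v))*(v - 6*cos(v))*sin(v) - 4*(v - 2*sin(v))*(6*sin(v) + 1)*(2*cos(v) - 1) + 2*(v - 6*cos(v))*(2*cos(v) - 1)^2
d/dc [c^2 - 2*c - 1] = 2*c - 2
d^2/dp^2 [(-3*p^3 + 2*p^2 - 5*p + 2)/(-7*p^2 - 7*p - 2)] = 8*(112*p^3 - 21*p^2 - 117*p - 37)/(343*p^6 + 1029*p^5 + 1323*p^4 + 931*p^3 + 378*p^2 + 84*p + 8)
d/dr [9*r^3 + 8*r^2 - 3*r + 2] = 27*r^2 + 16*r - 3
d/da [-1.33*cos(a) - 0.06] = 1.33*sin(a)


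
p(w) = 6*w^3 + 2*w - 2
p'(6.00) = 650.00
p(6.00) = 1306.00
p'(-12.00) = 2594.00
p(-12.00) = -10394.00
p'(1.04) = 21.47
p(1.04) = 6.83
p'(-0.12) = 2.26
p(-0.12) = -2.25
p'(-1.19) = 27.49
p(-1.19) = -14.49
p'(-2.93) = 156.53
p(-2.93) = -158.78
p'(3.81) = 263.29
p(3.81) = 337.46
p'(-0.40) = 4.88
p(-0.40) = -3.18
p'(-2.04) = 76.91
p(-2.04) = -57.02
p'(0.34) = 4.08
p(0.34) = -1.08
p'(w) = 18*w^2 + 2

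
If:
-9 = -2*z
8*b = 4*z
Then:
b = 9/4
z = 9/2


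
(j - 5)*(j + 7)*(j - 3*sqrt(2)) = j^3 - 3*sqrt(2)*j^2 + 2*j^2 - 35*j - 6*sqrt(2)*j + 105*sqrt(2)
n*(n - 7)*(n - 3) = n^3 - 10*n^2 + 21*n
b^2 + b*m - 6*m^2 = (b - 2*m)*(b + 3*m)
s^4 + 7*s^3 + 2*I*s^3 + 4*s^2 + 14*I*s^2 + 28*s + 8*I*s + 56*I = (s + 7)*(s - 2*I)*(s + 2*I)^2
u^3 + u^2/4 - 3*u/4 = u*(u - 3/4)*(u + 1)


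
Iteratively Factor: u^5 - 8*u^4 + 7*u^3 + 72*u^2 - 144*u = (u - 4)*(u^4 - 4*u^3 - 9*u^2 + 36*u) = u*(u - 4)*(u^3 - 4*u^2 - 9*u + 36) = u*(u - 4)^2*(u^2 - 9) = u*(u - 4)^2*(u - 3)*(u + 3)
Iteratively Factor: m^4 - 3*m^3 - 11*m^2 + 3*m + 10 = (m - 5)*(m^3 + 2*m^2 - m - 2) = (m - 5)*(m + 2)*(m^2 - 1) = (m - 5)*(m + 1)*(m + 2)*(m - 1)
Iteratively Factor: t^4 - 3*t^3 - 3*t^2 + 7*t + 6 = (t - 3)*(t^3 - 3*t - 2) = (t - 3)*(t + 1)*(t^2 - t - 2) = (t - 3)*(t - 2)*(t + 1)*(t + 1)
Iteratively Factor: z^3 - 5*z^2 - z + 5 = (z - 1)*(z^2 - 4*z - 5) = (z - 5)*(z - 1)*(z + 1)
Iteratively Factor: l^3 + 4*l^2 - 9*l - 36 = (l - 3)*(l^2 + 7*l + 12) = (l - 3)*(l + 3)*(l + 4)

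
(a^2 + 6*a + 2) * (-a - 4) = -a^3 - 10*a^2 - 26*a - 8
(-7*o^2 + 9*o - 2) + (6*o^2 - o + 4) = -o^2 + 8*o + 2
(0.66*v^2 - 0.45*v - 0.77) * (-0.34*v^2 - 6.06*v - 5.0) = -0.2244*v^4 - 3.8466*v^3 - 0.3112*v^2 + 6.9162*v + 3.85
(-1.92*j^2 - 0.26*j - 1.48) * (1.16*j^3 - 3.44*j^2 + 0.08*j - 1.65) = -2.2272*j^5 + 6.3032*j^4 - 0.976*j^3 + 8.2384*j^2 + 0.3106*j + 2.442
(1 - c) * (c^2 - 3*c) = -c^3 + 4*c^2 - 3*c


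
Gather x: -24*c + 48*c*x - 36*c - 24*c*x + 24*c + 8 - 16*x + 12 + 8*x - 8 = -36*c + x*(24*c - 8) + 12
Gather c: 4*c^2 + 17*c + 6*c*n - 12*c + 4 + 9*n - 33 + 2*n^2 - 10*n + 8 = 4*c^2 + c*(6*n + 5) + 2*n^2 - n - 21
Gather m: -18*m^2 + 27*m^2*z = m^2*(27*z - 18)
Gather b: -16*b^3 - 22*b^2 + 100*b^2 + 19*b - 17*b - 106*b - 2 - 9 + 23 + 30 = -16*b^3 + 78*b^2 - 104*b + 42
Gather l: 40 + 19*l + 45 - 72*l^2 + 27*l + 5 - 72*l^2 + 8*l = -144*l^2 + 54*l + 90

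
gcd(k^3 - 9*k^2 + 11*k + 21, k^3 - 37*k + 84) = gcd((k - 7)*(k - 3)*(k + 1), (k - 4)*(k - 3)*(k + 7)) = k - 3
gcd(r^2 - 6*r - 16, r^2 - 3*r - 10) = r + 2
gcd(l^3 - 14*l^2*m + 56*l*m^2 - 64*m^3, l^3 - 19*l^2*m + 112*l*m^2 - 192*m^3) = l - 8*m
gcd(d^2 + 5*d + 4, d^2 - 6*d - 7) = d + 1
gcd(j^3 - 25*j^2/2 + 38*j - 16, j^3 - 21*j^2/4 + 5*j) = j - 4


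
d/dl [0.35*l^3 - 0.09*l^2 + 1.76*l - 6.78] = 1.05*l^2 - 0.18*l + 1.76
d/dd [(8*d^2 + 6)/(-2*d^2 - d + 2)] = 2*(-4*d^2 + 28*d + 3)/(4*d^4 + 4*d^3 - 7*d^2 - 4*d + 4)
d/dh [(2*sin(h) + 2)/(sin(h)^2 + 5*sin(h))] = 2*(-2*sin(h) + cos(h)^2 - 6)*cos(h)/((sin(h) + 5)^2*sin(h)^2)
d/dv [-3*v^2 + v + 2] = 1 - 6*v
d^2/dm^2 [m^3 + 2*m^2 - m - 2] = 6*m + 4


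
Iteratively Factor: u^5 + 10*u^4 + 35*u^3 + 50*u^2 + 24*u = (u + 4)*(u^4 + 6*u^3 + 11*u^2 + 6*u) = u*(u + 4)*(u^3 + 6*u^2 + 11*u + 6) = u*(u + 3)*(u + 4)*(u^2 + 3*u + 2) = u*(u + 2)*(u + 3)*(u + 4)*(u + 1)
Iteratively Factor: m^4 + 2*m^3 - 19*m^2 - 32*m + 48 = (m - 4)*(m^3 + 6*m^2 + 5*m - 12) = (m - 4)*(m + 4)*(m^2 + 2*m - 3) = (m - 4)*(m + 3)*(m + 4)*(m - 1)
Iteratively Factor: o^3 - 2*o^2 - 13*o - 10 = (o + 1)*(o^2 - 3*o - 10) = (o + 1)*(o + 2)*(o - 5)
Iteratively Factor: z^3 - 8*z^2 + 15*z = (z - 3)*(z^2 - 5*z) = z*(z - 3)*(z - 5)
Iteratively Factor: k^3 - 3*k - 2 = (k - 2)*(k^2 + 2*k + 1) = (k - 2)*(k + 1)*(k + 1)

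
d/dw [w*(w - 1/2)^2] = (2*w - 1)*(6*w - 1)/4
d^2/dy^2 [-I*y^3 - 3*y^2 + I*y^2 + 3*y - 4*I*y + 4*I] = -6*I*y - 6 + 2*I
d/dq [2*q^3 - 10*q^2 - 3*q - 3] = 6*q^2 - 20*q - 3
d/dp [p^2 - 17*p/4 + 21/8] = 2*p - 17/4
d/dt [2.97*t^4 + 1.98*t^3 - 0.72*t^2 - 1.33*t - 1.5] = 11.88*t^3 + 5.94*t^2 - 1.44*t - 1.33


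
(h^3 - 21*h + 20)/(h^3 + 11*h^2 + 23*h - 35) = (h - 4)/(h + 7)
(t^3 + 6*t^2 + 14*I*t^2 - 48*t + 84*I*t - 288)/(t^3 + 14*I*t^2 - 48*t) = (t + 6)/t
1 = 1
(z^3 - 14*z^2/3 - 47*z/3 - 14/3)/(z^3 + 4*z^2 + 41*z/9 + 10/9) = 3*(z - 7)/(3*z + 5)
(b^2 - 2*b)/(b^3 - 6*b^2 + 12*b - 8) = b/(b^2 - 4*b + 4)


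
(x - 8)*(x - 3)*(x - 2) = x^3 - 13*x^2 + 46*x - 48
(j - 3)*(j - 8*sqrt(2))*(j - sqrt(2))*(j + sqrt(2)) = j^4 - 8*sqrt(2)*j^3 - 3*j^3 - 2*j^2 + 24*sqrt(2)*j^2 + 6*j + 16*sqrt(2)*j - 48*sqrt(2)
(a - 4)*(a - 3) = a^2 - 7*a + 12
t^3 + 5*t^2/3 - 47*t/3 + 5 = (t - 3)*(t - 1/3)*(t + 5)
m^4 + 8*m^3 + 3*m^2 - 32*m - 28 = (m - 2)*(m + 1)*(m + 2)*(m + 7)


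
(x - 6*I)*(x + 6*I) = x^2 + 36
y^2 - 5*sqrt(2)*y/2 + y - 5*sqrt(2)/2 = (y + 1)*(y - 5*sqrt(2)/2)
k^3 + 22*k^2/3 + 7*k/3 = k*(k + 1/3)*(k + 7)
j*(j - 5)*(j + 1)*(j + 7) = j^4 + 3*j^3 - 33*j^2 - 35*j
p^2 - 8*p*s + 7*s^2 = (p - 7*s)*(p - s)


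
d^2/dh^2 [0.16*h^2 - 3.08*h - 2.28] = 0.320000000000000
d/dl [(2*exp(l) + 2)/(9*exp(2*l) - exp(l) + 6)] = 2*(-(exp(l) + 1)*(18*exp(l) - 1) + 9*exp(2*l) - exp(l) + 6)*exp(l)/(9*exp(2*l) - exp(l) + 6)^2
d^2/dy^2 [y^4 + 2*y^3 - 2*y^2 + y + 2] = 12*y^2 + 12*y - 4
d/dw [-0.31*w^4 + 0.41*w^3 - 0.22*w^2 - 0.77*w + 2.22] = -1.24*w^3 + 1.23*w^2 - 0.44*w - 0.77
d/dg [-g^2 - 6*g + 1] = -2*g - 6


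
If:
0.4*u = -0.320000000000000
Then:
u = -0.80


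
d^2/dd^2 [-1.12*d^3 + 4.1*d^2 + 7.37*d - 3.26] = 8.2 - 6.72*d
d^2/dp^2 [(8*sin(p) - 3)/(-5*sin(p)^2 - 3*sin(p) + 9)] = (200*sin(p)^5 - 420*sin(p)^4 + 1625*sin(p)^3 + 99*sin(p)^2 - 1323*sin(p) - 108)/(5*sin(p)^2 + 3*sin(p) - 9)^3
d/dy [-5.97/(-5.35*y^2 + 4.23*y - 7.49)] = (25.2531 - 63.879*y)/(5.35*y^2 - 4.23*y + 7.49)^2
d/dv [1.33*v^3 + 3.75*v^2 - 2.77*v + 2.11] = 3.99*v^2 + 7.5*v - 2.77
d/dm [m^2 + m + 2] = 2*m + 1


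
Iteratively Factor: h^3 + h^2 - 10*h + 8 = (h - 1)*(h^2 + 2*h - 8) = (h - 2)*(h - 1)*(h + 4)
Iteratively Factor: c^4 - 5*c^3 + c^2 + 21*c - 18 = (c + 2)*(c^3 - 7*c^2 + 15*c - 9) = (c - 1)*(c + 2)*(c^2 - 6*c + 9) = (c - 3)*(c - 1)*(c + 2)*(c - 3)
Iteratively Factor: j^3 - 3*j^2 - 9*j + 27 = (j + 3)*(j^2 - 6*j + 9) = (j - 3)*(j + 3)*(j - 3)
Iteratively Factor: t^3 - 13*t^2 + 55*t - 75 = (t - 5)*(t^2 - 8*t + 15) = (t - 5)*(t - 3)*(t - 5)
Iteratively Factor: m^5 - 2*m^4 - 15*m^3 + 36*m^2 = (m)*(m^4 - 2*m^3 - 15*m^2 + 36*m) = m*(m + 4)*(m^3 - 6*m^2 + 9*m) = m^2*(m + 4)*(m^2 - 6*m + 9) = m^2*(m - 3)*(m + 4)*(m - 3)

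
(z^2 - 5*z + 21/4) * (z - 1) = z^3 - 6*z^2 + 41*z/4 - 21/4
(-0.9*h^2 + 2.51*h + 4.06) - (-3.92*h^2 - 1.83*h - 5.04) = 3.02*h^2 + 4.34*h + 9.1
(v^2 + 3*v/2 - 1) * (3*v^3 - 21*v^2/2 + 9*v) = 3*v^5 - 6*v^4 - 39*v^3/4 + 24*v^2 - 9*v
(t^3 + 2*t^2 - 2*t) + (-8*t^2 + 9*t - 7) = t^3 - 6*t^2 + 7*t - 7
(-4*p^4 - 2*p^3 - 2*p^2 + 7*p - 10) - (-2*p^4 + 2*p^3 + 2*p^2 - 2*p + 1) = -2*p^4 - 4*p^3 - 4*p^2 + 9*p - 11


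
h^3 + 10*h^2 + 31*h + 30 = (h + 2)*(h + 3)*(h + 5)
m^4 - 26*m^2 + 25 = (m - 5)*(m - 1)*(m + 1)*(m + 5)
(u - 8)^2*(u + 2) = u^3 - 14*u^2 + 32*u + 128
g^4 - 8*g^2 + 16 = (g - 2)^2*(g + 2)^2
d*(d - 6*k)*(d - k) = d^3 - 7*d^2*k + 6*d*k^2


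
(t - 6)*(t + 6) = t^2 - 36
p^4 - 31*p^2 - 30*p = p*(p - 6)*(p + 1)*(p + 5)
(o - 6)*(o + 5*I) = o^2 - 6*o + 5*I*o - 30*I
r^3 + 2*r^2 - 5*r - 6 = (r - 2)*(r + 1)*(r + 3)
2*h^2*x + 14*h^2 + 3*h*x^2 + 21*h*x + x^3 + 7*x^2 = (h + x)*(2*h + x)*(x + 7)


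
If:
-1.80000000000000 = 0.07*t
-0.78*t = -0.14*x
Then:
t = -25.71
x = -143.27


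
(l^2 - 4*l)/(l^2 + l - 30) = l*(l - 4)/(l^2 + l - 30)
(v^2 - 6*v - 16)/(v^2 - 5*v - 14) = (v - 8)/(v - 7)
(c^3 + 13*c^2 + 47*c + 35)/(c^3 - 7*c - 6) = (c^2 + 12*c + 35)/(c^2 - c - 6)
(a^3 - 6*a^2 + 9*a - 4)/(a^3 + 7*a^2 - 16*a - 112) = (a^2 - 2*a + 1)/(a^2 + 11*a + 28)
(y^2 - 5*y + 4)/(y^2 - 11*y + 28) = (y - 1)/(y - 7)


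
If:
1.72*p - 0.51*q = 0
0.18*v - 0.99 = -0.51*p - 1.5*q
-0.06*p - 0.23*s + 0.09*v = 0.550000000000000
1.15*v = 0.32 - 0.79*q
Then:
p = 0.18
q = 0.62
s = -2.50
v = -0.14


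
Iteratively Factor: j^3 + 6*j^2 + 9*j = (j + 3)*(j^2 + 3*j) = j*(j + 3)*(j + 3)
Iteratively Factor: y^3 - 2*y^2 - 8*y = (y + 2)*(y^2 - 4*y) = y*(y + 2)*(y - 4)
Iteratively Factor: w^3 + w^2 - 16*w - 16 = (w + 1)*(w^2 - 16) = (w + 1)*(w + 4)*(w - 4)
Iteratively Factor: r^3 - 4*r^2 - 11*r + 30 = (r - 2)*(r^2 - 2*r - 15) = (r - 5)*(r - 2)*(r + 3)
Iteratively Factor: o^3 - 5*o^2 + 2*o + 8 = (o - 4)*(o^2 - o - 2) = (o - 4)*(o - 2)*(o + 1)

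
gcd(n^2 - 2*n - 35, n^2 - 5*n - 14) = n - 7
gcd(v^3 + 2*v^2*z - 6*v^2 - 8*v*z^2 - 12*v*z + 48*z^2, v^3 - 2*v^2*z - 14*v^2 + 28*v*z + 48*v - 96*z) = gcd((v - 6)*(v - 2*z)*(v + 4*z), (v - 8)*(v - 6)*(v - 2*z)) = -v^2 + 2*v*z + 6*v - 12*z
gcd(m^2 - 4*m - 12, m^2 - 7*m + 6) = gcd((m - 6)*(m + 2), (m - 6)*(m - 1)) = m - 6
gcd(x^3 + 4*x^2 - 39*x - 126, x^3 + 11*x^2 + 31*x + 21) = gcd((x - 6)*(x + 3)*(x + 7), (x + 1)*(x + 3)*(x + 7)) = x^2 + 10*x + 21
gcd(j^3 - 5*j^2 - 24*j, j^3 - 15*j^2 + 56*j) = j^2 - 8*j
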